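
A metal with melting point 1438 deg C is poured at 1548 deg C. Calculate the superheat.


Formula: Superheat = T_pour - T_melt
Superheat = 1548 - 1438 = 110 deg C

110 deg C


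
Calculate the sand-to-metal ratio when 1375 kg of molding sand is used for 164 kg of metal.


Formula: Sand-to-Metal Ratio = W_sand / W_metal
Ratio = 1375 kg / 164 kg = 8.3841

Final answer: 8.3841


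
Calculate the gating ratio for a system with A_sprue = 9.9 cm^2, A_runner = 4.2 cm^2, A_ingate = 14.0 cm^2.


Sprue:Runner:Ingate = 1 : 4.2/9.9 : 14.0/9.9 = 1:0.42:1.41

Final answer: 1:0.42:1.41


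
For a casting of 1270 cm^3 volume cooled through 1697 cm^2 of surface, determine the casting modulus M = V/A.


Formula: Casting Modulus M = V / A
M = 1270 cm^3 / 1697 cm^2 = 0.7484 cm

Final answer: 0.7484 cm


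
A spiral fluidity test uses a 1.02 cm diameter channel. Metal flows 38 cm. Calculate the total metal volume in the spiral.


Formula: V = pi * (d/2)^2 * L  (cylinder volume)
Radius = 1.02/2 = 0.51 cm
V = pi * 0.51^2 * 38 = 31.0509 cm^3

Final answer: 31.0509 cm^3


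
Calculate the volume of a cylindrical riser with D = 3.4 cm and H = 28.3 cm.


Formula: V = pi * (D/2)^2 * H  (cylinder volume)
Radius = D/2 = 3.4/2 = 1.7 cm
V = pi * 1.7^2 * 28.3 = 256.9414 cm^3

Final answer: 256.9414 cm^3


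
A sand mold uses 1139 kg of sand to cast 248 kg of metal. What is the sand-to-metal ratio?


Formula: Sand-to-Metal Ratio = W_sand / W_metal
Ratio = 1139 kg / 248 kg = 4.5927

4.5927


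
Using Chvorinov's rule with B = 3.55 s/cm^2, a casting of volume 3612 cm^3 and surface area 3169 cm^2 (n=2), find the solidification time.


Formula: t_s = B * (V/A)^n  (Chvorinov's rule, n=2)
Modulus M = V/A = 3612/3169 = 1.139792 cm
M^2 = 1.139792^2 = 1.299126 cm^2
t_s = 3.55 * 1.299126 = 4.6119 s


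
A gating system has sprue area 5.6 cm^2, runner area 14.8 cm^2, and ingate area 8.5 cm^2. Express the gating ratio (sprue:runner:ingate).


Sprue:Runner:Ingate = 1 : 14.8/5.6 : 8.5/5.6 = 1:2.64:1.52

Answer: 1:2.64:1.52


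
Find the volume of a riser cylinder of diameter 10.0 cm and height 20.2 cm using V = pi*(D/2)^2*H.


Formula: V = pi * (D/2)^2 * H  (cylinder volume)
Radius = D/2 = 10.0/2 = 5.0 cm
V = pi * 5.0^2 * 20.2 = 1586.5043 cm^3

Answer: 1586.5043 cm^3


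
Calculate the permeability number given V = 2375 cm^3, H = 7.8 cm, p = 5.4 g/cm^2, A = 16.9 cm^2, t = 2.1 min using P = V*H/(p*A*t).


Formula: Permeability Number P = (V * H) / (p * A * t)
Numerator: V * H = 2375 * 7.8 = 18525.0
Denominator: p * A * t = 5.4 * 16.9 * 2.1 = 191.646
P = 18525.0 / 191.646 = 96.6626

96.6626


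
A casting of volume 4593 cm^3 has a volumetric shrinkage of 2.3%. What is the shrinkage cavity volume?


Formula: V_shrink = V_casting * shrinkage_pct / 100
V_shrink = 4593 cm^3 * 2.3 / 100 = 105.6390 cm^3

Answer: 105.6390 cm^3


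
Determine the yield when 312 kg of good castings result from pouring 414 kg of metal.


Formula: Casting Yield = (W_good / W_total) * 100
Yield = (312 kg / 414 kg) * 100 = 75.3623%

Answer: 75.3623%


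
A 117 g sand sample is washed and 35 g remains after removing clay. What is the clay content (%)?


Formula: Clay% = (W_total - W_washed) / W_total * 100
Clay mass = 117 - 35 = 82 g
Clay% = 82 / 117 * 100 = 70.0855%

70.0855%


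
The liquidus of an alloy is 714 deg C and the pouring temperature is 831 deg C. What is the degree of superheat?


Formula: Superheat = T_pour - T_melt
Superheat = 831 - 714 = 117 deg C


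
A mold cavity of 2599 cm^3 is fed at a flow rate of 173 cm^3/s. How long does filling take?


Formula: t_fill = V_mold / Q_flow
t = 2599 cm^3 / 173 cm^3/s = 15.0231 s

Final answer: 15.0231 s


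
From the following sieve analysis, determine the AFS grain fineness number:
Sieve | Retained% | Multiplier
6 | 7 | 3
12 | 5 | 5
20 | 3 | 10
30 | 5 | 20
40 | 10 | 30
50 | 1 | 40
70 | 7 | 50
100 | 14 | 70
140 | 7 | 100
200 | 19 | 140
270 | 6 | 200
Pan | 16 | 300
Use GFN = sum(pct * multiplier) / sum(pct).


Formula: GFN = sum(pct * multiplier) / sum(pct)
sum(pct * multiplier) = 11206
sum(pct) = 100
GFN = 11206 / 100 = 112.06


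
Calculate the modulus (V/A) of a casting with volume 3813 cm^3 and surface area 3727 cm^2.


Formula: Casting Modulus M = V / A
M = 3813 cm^3 / 3727 cm^2 = 1.0231 cm

1.0231 cm


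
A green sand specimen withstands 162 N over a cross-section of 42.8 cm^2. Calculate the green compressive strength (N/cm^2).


Formula: Compressive Strength = Force / Area
Strength = 162 N / 42.8 cm^2 = 3.7850 N/cm^2

3.7850 N/cm^2


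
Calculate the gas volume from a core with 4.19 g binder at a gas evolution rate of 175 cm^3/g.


Formula: V_gas = W_binder * gas_evolution_rate
V = 4.19 g * 175 cm^3/g = 733.2500 cm^3

Answer: 733.2500 cm^3


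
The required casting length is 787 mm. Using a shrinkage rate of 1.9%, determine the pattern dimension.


Formula: L_pattern = L_casting * (1 + shrinkage_rate/100)
Shrinkage factor = 1 + 1.9/100 = 1.019
L_pattern = 787 mm * 1.019 = 801.9530 mm

Final answer: 801.9530 mm


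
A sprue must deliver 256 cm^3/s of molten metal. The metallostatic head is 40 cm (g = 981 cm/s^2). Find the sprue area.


Formula: v = sqrt(2*g*h), A = Q/v
Velocity: v = sqrt(2 * 981 * 40) = sqrt(78480) = 280.1428 cm/s
Sprue area: A = Q / v = 256 / 280.1428 = 0.9138 cm^2

Final answer: 0.9138 cm^2


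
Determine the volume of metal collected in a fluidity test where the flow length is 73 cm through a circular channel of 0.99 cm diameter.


Formula: V = pi * (d/2)^2 * L  (cylinder volume)
Radius = 0.99/2 = 0.495 cm
V = pi * 0.495^2 * 73 = 56.1931 cm^3


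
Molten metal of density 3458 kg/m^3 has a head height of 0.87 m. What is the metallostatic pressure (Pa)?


Formula: P = rho * g * h
rho * g = 3458 * 9.81 = 33922.98 N/m^3
P = 33922.98 * 0.87 = 29512.9926 Pa

Final answer: 29512.9926 Pa


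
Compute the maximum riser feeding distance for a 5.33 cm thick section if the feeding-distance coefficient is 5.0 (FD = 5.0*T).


Formula: FD = 5.0 * T  (riser feeding-distance rule)
FD = 5.0 * 5.33 cm = 26.6500 cm

Final answer: 26.6500 cm


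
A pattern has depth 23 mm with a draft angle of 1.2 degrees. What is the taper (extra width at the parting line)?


Formula: taper = depth * tan(draft_angle)
tan(1.2 deg) = 0.0209470
taper = 23 mm * 0.0209470 = 0.4818 mm

Answer: 0.4818 mm


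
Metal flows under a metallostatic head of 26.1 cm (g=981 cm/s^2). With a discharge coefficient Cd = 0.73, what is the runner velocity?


Formula: v = Cd * sqrt(2 * g * h)  (Torricelli with discharge coefficient)
2*g*h = 2 * 981 * 26.1 = 51208.2 cm^2/s^2
sqrt(51208.2) = 226.29229 cm/s
v = 0.73 * 226.29229 = 165.1934 cm/s

Answer: 165.1934 cm/s


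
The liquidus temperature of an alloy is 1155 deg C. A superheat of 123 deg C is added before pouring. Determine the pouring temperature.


Formula: T_pour = T_melt + Superheat
T_pour = 1155 + 123 = 1278 deg C

1278 deg C


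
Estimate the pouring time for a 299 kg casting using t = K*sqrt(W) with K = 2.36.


Formula: t = K * sqrt(W)
sqrt(W) = sqrt(299) = 17.29162
t = 2.36 * 17.29162 = 40.8082 s


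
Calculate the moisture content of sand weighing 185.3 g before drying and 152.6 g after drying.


Formula: MC = (W_wet - W_dry) / W_wet * 100
Water mass = 185.3 - 152.6 = 32.7 g
MC = 32.7 / 185.3 * 100 = 17.6471%

17.6471%


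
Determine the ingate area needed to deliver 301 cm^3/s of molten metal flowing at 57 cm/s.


Formula: A_ingate = Q / v  (continuity equation)
A = 301 cm^3/s / 57 cm/s = 5.2807 cm^2

Answer: 5.2807 cm^2


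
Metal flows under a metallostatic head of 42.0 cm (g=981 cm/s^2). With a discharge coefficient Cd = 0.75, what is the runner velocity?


Formula: v = Cd * sqrt(2 * g * h)  (Torricelli with discharge coefficient)
2*g*h = 2 * 981 * 42.0 = 82404.0 cm^2/s^2
sqrt(82404.0) = 287.06097 cm/s
v = 0.75 * 287.06097 = 215.2957 cm/s

Answer: 215.2957 cm/s


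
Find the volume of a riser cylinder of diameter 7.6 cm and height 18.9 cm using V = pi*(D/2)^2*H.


Formula: V = pi * (D/2)^2 * H  (cylinder volume)
Radius = D/2 = 7.6/2 = 3.8 cm
V = pi * 3.8^2 * 18.9 = 857.3909 cm^3


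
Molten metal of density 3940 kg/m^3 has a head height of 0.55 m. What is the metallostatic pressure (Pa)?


Formula: P = rho * g * h
rho * g = 3940 * 9.81 = 38651.4 N/m^3
P = 38651.4 * 0.55 = 21258.2700 Pa

Final answer: 21258.2700 Pa


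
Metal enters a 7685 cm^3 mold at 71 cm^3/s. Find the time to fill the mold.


Formula: t_fill = V_mold / Q_flow
t = 7685 cm^3 / 71 cm^3/s = 108.2394 s

Answer: 108.2394 s


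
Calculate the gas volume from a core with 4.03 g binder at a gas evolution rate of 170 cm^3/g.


Formula: V_gas = W_binder * gas_evolution_rate
V = 4.03 g * 170 cm^3/g = 685.1000 cm^3

685.1000 cm^3


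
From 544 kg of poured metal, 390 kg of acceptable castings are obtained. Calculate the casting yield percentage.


Formula: Casting Yield = (W_good / W_total) * 100
Yield = (390 kg / 544 kg) * 100 = 71.6912%

71.6912%


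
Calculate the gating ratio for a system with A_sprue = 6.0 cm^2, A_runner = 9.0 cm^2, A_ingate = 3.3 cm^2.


Sprue:Runner:Ingate = 1 : 9.0/6.0 : 3.3/6.0 = 1:1.50:0.55


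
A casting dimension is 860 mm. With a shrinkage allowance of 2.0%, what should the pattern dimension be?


Formula: L_pattern = L_casting * (1 + shrinkage_rate/100)
Shrinkage factor = 1 + 2.0/100 = 1.02
L_pattern = 860 mm * 1.02 = 877.2000 mm

877.2000 mm


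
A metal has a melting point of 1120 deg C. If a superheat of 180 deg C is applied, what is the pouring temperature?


Formula: T_pour = T_melt + Superheat
T_pour = 1120 + 180 = 1300 deg C

Answer: 1300 deg C


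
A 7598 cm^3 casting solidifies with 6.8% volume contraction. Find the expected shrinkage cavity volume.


Formula: V_shrink = V_casting * shrinkage_pct / 100
V_shrink = 7598 cm^3 * 6.8 / 100 = 516.6640 cm^3

Answer: 516.6640 cm^3


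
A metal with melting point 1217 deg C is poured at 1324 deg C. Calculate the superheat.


Formula: Superheat = T_pour - T_melt
Superheat = 1324 - 1217 = 107 deg C


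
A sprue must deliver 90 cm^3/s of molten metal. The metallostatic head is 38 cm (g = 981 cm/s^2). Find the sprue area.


Formula: v = sqrt(2*g*h), A = Q/v
Velocity: v = sqrt(2 * 981 * 38) = sqrt(74556) = 273.0494 cm/s
Sprue area: A = Q / v = 90 / 273.0494 = 0.3296 cm^2


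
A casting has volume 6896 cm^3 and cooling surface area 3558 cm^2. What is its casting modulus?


Formula: Casting Modulus M = V / A
M = 6896 cm^3 / 3558 cm^2 = 1.9382 cm


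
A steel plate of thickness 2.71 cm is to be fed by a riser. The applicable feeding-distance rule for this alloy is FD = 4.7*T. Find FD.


Formula: FD = 4.7 * T  (riser feeding-distance rule)
FD = 4.7 * 2.71 cm = 12.7370 cm


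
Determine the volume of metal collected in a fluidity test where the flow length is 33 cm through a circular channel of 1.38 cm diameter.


Formula: V = pi * (d/2)^2 * L  (cylinder volume)
Radius = 1.38/2 = 0.69 cm
V = pi * 0.69^2 * 33 = 49.3585 cm^3


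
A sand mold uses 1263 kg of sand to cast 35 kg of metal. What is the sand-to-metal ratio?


Formula: Sand-to-Metal Ratio = W_sand / W_metal
Ratio = 1263 kg / 35 kg = 36.0857

Final answer: 36.0857


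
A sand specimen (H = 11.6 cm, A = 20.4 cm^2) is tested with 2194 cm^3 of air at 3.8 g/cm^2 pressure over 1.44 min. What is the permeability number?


Formula: Permeability Number P = (V * H) / (p * A * t)
Numerator: V * H = 2194 * 11.6 = 25450.4
Denominator: p * A * t = 3.8 * 20.4 * 1.44 = 111.6288
P = 25450.4 / 111.6288 = 227.9913

227.9913


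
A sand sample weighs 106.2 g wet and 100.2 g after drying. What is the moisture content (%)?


Formula: MC = (W_wet - W_dry) / W_wet * 100
Water mass = 106.2 - 100.2 = 6.0 g
MC = 6.0 / 106.2 * 100 = 5.6497%

Answer: 5.6497%


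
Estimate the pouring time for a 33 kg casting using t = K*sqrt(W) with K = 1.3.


Formula: t = K * sqrt(W)
sqrt(W) = sqrt(33) = 5.74456
t = 1.3 * 5.74456 = 7.4679 s

Final answer: 7.4679 s


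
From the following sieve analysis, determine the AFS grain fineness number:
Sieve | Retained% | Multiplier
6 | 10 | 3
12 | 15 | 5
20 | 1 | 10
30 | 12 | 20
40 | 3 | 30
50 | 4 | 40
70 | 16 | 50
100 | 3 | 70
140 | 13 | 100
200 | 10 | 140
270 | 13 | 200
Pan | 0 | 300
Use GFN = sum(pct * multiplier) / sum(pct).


Formula: GFN = sum(pct * multiplier) / sum(pct)
sum(pct * multiplier) = 6915
sum(pct) = 100
GFN = 6915 / 100 = 69.15

69.15


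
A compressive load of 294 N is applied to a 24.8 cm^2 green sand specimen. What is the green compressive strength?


Formula: Compressive Strength = Force / Area
Strength = 294 N / 24.8 cm^2 = 11.8548 N/cm^2

Answer: 11.8548 N/cm^2


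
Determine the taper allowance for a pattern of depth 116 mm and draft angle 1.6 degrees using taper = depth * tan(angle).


Formula: taper = depth * tan(draft_angle)
tan(1.6 deg) = 0.0279325
taper = 116 mm * 0.0279325 = 3.2402 mm

3.2402 mm


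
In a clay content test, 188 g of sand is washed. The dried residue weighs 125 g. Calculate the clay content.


Formula: Clay% = (W_total - W_washed) / W_total * 100
Clay mass = 188 - 125 = 63 g
Clay% = 63 / 188 * 100 = 33.5106%

33.5106%


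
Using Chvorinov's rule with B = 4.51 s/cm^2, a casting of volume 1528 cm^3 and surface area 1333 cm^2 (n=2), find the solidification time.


Formula: t_s = B * (V/A)^n  (Chvorinov's rule, n=2)
Modulus M = V/A = 1528/1333 = 1.146287 cm
M^2 = 1.146287^2 = 1.313974 cm^2
t_s = 4.51 * 1.313974 = 5.9260 s

5.9260 s


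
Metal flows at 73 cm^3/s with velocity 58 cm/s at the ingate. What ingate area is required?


Formula: A_ingate = Q / v  (continuity equation)
A = 73 cm^3/s / 58 cm/s = 1.2586 cm^2

Final answer: 1.2586 cm^2


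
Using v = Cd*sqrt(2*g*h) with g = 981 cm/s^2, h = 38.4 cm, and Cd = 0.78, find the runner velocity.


Formula: v = Cd * sqrt(2 * g * h)  (Torricelli with discharge coefficient)
2*g*h = 2 * 981 * 38.4 = 75340.8 cm^2/s^2
sqrt(75340.8) = 274.48279 cm/s
v = 0.78 * 274.48279 = 214.0966 cm/s

Final answer: 214.0966 cm/s


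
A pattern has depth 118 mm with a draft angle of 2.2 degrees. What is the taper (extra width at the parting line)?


Formula: taper = depth * tan(draft_angle)
tan(2.2 deg) = 0.0384161
taper = 118 mm * 0.0384161 = 4.5331 mm

4.5331 mm


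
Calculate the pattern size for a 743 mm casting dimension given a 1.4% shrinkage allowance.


Formula: L_pattern = L_casting * (1 + shrinkage_rate/100)
Shrinkage factor = 1 + 1.4/100 = 1.014
L_pattern = 743 mm * 1.014 = 753.4020 mm

Answer: 753.4020 mm


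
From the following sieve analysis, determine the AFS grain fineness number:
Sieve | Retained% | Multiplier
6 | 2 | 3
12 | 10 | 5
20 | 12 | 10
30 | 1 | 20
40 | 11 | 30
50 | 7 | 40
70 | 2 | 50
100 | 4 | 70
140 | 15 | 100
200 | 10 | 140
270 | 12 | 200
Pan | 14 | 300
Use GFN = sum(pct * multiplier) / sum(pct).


Formula: GFN = sum(pct * multiplier) / sum(pct)
sum(pct * multiplier) = 10686
sum(pct) = 100
GFN = 10686 / 100 = 106.86

Answer: 106.86


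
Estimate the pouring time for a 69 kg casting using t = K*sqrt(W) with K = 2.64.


Formula: t = K * sqrt(W)
sqrt(W) = sqrt(69) = 8.30662
t = 2.64 * 8.30662 = 21.9295 s

21.9295 s


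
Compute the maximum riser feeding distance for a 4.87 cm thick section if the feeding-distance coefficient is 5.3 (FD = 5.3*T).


Formula: FD = 5.3 * T  (riser feeding-distance rule)
FD = 5.3 * 4.87 cm = 25.8110 cm

Final answer: 25.8110 cm


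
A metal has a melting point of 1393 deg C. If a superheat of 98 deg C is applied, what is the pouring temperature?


Formula: T_pour = T_melt + Superheat
T_pour = 1393 + 98 = 1491 deg C


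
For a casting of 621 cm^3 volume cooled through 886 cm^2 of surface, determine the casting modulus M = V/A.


Formula: Casting Modulus M = V / A
M = 621 cm^3 / 886 cm^2 = 0.7009 cm

Final answer: 0.7009 cm


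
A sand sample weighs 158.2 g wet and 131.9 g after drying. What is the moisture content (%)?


Formula: MC = (W_wet - W_dry) / W_wet * 100
Water mass = 158.2 - 131.9 = 26.3 g
MC = 26.3 / 158.2 * 100 = 16.6245%


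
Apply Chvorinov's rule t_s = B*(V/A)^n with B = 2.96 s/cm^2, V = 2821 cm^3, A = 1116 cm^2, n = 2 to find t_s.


Formula: t_s = B * (V/A)^n  (Chvorinov's rule, n=2)
Modulus M = V/A = 2821/1116 = 2.527778 cm
M^2 = 2.527778^2 = 6.389662 cm^2
t_s = 2.96 * 6.389662 = 18.9134 s


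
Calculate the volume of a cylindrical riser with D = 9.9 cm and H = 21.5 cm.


Formula: V = pi * (D/2)^2 * H  (cylinder volume)
Radius = D/2 = 9.9/2 = 4.95 cm
V = pi * 4.95^2 * 21.5 = 1655.0028 cm^3

1655.0028 cm^3


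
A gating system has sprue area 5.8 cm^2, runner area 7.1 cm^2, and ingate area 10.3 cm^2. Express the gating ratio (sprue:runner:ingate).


Sprue:Runner:Ingate = 1 : 7.1/5.8 : 10.3/5.8 = 1:1.22:1.78

Final answer: 1:1.22:1.78


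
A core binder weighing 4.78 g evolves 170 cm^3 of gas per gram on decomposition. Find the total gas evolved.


Formula: V_gas = W_binder * gas_evolution_rate
V = 4.78 g * 170 cm^3/g = 812.6000 cm^3

Answer: 812.6000 cm^3


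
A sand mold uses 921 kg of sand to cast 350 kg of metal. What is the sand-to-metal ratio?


Formula: Sand-to-Metal Ratio = W_sand / W_metal
Ratio = 921 kg / 350 kg = 2.6314

Answer: 2.6314


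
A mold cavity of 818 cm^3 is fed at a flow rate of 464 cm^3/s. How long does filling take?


Formula: t_fill = V_mold / Q_flow
t = 818 cm^3 / 464 cm^3/s = 1.7629 s

1.7629 s


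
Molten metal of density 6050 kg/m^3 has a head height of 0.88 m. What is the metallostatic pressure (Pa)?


Formula: P = rho * g * h
rho * g = 6050 * 9.81 = 59350.5 N/m^3
P = 59350.5 * 0.88 = 52228.4400 Pa

Answer: 52228.4400 Pa


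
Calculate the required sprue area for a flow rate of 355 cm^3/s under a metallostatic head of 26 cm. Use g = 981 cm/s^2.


Formula: v = sqrt(2*g*h), A = Q/v
Velocity: v = sqrt(2 * 981 * 26) = sqrt(51012) = 225.8584 cm/s
Sprue area: A = Q / v = 355 / 225.8584 = 1.5718 cm^2


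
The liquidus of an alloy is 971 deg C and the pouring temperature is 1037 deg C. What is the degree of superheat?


Formula: Superheat = T_pour - T_melt
Superheat = 1037 - 971 = 66 deg C

66 deg C


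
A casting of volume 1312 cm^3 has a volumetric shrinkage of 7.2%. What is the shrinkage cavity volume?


Formula: V_shrink = V_casting * shrinkage_pct / 100
V_shrink = 1312 cm^3 * 7.2 / 100 = 94.4640 cm^3

94.4640 cm^3


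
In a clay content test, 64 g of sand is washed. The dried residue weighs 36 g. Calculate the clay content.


Formula: Clay% = (W_total - W_washed) / W_total * 100
Clay mass = 64 - 36 = 28 g
Clay% = 28 / 64 * 100 = 43.7500%

Answer: 43.7500%


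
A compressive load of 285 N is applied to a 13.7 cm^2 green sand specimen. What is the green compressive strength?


Formula: Compressive Strength = Force / Area
Strength = 285 N / 13.7 cm^2 = 20.8029 N/cm^2

Final answer: 20.8029 N/cm^2


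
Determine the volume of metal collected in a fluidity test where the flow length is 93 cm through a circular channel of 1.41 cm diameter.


Formula: V = pi * (d/2)^2 * L  (cylinder volume)
Radius = 1.41/2 = 0.705 cm
V = pi * 0.705^2 * 93 = 145.2149 cm^3

Answer: 145.2149 cm^3


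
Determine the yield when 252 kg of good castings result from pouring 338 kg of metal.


Formula: Casting Yield = (W_good / W_total) * 100
Yield = (252 kg / 338 kg) * 100 = 74.5562%


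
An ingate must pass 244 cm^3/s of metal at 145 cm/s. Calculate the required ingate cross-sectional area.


Formula: A_ingate = Q / v  (continuity equation)
A = 244 cm^3/s / 145 cm/s = 1.6828 cm^2


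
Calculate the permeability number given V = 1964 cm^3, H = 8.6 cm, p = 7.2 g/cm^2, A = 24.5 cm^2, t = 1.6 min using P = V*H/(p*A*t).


Formula: Permeability Number P = (V * H) / (p * A * t)
Numerator: V * H = 1964 * 8.6 = 16890.4
Denominator: p * A * t = 7.2 * 24.5 * 1.6 = 282.24
P = 16890.4 / 282.24 = 59.8441


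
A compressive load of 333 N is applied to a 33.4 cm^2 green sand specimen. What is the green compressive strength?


Formula: Compressive Strength = Force / Area
Strength = 333 N / 33.4 cm^2 = 9.9701 N/cm^2

Answer: 9.9701 N/cm^2


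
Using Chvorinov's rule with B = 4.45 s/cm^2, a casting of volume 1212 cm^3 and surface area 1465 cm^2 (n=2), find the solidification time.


Formula: t_s = B * (V/A)^n  (Chvorinov's rule, n=2)
Modulus M = V/A = 1212/1465 = 0.827304 cm
M^2 = 0.827304^2 = 0.684432 cm^2
t_s = 4.45 * 0.684432 = 3.0457 s

Final answer: 3.0457 s


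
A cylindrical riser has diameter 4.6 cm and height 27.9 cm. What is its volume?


Formula: V = pi * (D/2)^2 * H  (cylinder volume)
Radius = D/2 = 4.6/2 = 2.3 cm
V = pi * 2.3^2 * 27.9 = 463.6708 cm^3

Answer: 463.6708 cm^3


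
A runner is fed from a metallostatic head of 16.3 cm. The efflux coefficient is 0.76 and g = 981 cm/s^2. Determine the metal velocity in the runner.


Formula: v = Cd * sqrt(2 * g * h)  (Torricelli with discharge coefficient)
2*g*h = 2 * 981 * 16.3 = 31980.6 cm^2/s^2
sqrt(31980.6) = 178.83121 cm/s
v = 0.76 * 178.83121 = 135.9117 cm/s


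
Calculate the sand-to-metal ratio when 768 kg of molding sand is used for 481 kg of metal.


Formula: Sand-to-Metal Ratio = W_sand / W_metal
Ratio = 768 kg / 481 kg = 1.5967

1.5967


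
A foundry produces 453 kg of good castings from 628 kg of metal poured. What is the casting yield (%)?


Formula: Casting Yield = (W_good / W_total) * 100
Yield = (453 kg / 628 kg) * 100 = 72.1338%

Answer: 72.1338%


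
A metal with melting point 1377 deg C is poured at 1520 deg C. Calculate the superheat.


Formula: Superheat = T_pour - T_melt
Superheat = 1520 - 1377 = 143 deg C

143 deg C


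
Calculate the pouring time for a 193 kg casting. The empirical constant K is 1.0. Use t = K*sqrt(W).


Formula: t = K * sqrt(W)
sqrt(W) = sqrt(193) = 13.89244
t = 1.0 * 13.89244 = 13.8924 s

Final answer: 13.8924 s


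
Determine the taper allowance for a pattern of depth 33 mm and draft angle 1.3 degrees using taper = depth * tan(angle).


Formula: taper = depth * tan(draft_angle)
tan(1.3 deg) = 0.0226932
taper = 33 mm * 0.0226932 = 0.7489 mm

0.7489 mm


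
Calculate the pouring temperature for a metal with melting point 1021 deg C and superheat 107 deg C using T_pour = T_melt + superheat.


Formula: T_pour = T_melt + Superheat
T_pour = 1021 + 107 = 1128 deg C


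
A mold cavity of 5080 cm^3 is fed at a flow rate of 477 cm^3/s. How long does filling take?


Formula: t_fill = V_mold / Q_flow
t = 5080 cm^3 / 477 cm^3/s = 10.6499 s

10.6499 s


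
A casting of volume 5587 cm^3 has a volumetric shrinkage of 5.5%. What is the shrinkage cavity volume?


Formula: V_shrink = V_casting * shrinkage_pct / 100
V_shrink = 5587 cm^3 * 5.5 / 100 = 307.2850 cm^3


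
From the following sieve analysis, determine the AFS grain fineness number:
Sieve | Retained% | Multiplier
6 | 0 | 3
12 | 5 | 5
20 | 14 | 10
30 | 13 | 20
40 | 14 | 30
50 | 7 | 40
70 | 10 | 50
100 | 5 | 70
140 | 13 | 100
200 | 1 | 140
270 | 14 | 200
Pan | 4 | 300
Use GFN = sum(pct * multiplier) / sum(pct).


Formula: GFN = sum(pct * multiplier) / sum(pct)
sum(pct * multiplier) = 7415
sum(pct) = 100
GFN = 7415 / 100 = 74.15

74.15


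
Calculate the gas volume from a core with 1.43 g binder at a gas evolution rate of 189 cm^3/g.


Formula: V_gas = W_binder * gas_evolution_rate
V = 1.43 g * 189 cm^3/g = 270.2700 cm^3

270.2700 cm^3


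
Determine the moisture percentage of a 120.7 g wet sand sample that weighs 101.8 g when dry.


Formula: MC = (W_wet - W_dry) / W_wet * 100
Water mass = 120.7 - 101.8 = 18.9 g
MC = 18.9 / 120.7 * 100 = 15.6587%

Final answer: 15.6587%


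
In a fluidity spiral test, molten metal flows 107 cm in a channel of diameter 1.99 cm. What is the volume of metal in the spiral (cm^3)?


Formula: V = pi * (d/2)^2 * L  (cylinder volume)
Radius = 1.99/2 = 0.995 cm
V = pi * 0.995^2 * 107 = 332.7973 cm^3

Final answer: 332.7973 cm^3


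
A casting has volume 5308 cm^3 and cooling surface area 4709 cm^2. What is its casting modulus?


Formula: Casting Modulus M = V / A
M = 5308 cm^3 / 4709 cm^2 = 1.1272 cm

Answer: 1.1272 cm


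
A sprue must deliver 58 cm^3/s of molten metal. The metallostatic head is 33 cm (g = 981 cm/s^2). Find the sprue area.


Formula: v = sqrt(2*g*h), A = Q/v
Velocity: v = sqrt(2 * 981 * 33) = sqrt(64746) = 254.4524 cm/s
Sprue area: A = Q / v = 58 / 254.4524 = 0.2279 cm^2

Answer: 0.2279 cm^2


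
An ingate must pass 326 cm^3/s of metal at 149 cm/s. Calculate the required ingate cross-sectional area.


Formula: A_ingate = Q / v  (continuity equation)
A = 326 cm^3/s / 149 cm/s = 2.1879 cm^2

Answer: 2.1879 cm^2


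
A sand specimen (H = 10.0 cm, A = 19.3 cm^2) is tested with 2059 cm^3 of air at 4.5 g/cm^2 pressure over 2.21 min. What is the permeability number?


Formula: Permeability Number P = (V * H) / (p * A * t)
Numerator: V * H = 2059 * 10.0 = 20590.0
Denominator: p * A * t = 4.5 * 19.3 * 2.21 = 191.9385
P = 20590.0 / 191.9385 = 107.2739

Answer: 107.2739


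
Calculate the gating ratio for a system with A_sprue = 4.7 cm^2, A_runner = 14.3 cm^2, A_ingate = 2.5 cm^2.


Sprue:Runner:Ingate = 1 : 14.3/4.7 : 2.5/4.7 = 1:3.04:0.53

Final answer: 1:3.04:0.53


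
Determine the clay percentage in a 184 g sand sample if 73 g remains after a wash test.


Formula: Clay% = (W_total - W_washed) / W_total * 100
Clay mass = 184 - 73 = 111 g
Clay% = 111 / 184 * 100 = 60.3261%

60.3261%


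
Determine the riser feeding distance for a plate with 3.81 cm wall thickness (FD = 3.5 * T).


Formula: FD = 3.5 * T  (riser feeding-distance rule)
FD = 3.5 * 3.81 cm = 13.3350 cm

Answer: 13.3350 cm


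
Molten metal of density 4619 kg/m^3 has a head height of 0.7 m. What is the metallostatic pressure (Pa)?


Formula: P = rho * g * h
rho * g = 4619 * 9.81 = 45312.39 N/m^3
P = 45312.39 * 0.7 = 31718.6730 Pa

31718.6730 Pa


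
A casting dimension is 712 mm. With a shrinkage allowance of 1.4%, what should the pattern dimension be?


Formula: L_pattern = L_casting * (1 + shrinkage_rate/100)
Shrinkage factor = 1 + 1.4/100 = 1.014
L_pattern = 712 mm * 1.014 = 721.9680 mm

Final answer: 721.9680 mm


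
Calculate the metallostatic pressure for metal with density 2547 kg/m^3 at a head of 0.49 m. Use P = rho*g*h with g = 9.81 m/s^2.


Formula: P = rho * g * h
rho * g = 2547 * 9.81 = 24986.07 N/m^3
P = 24986.07 * 0.49 = 12243.1743 Pa


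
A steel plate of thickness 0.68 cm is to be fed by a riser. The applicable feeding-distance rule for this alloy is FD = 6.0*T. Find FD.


Formula: FD = 6.0 * T  (riser feeding-distance rule)
FD = 6.0 * 0.68 cm = 4.0800 cm


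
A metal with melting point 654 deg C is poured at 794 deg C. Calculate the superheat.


Formula: Superheat = T_pour - T_melt
Superheat = 794 - 654 = 140 deg C


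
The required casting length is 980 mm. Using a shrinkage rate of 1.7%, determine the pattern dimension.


Formula: L_pattern = L_casting * (1 + shrinkage_rate/100)
Shrinkage factor = 1 + 1.7/100 = 1.017
L_pattern = 980 mm * 1.017 = 996.6600 mm

996.6600 mm


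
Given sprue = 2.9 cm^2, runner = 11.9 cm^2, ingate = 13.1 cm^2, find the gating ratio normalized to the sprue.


Sprue:Runner:Ingate = 1 : 11.9/2.9 : 13.1/2.9 = 1:4.10:4.52


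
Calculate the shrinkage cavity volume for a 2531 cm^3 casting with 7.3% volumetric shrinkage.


Formula: V_shrink = V_casting * shrinkage_pct / 100
V_shrink = 2531 cm^3 * 7.3 / 100 = 184.7630 cm^3

Answer: 184.7630 cm^3


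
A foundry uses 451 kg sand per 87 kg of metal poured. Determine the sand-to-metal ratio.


Formula: Sand-to-Metal Ratio = W_sand / W_metal
Ratio = 451 kg / 87 kg = 5.1839


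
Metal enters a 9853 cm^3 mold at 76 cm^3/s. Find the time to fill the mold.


Formula: t_fill = V_mold / Q_flow
t = 9853 cm^3 / 76 cm^3/s = 129.6447 s

Final answer: 129.6447 s


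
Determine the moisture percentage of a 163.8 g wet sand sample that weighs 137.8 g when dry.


Formula: MC = (W_wet - W_dry) / W_wet * 100
Water mass = 163.8 - 137.8 = 26.0 g
MC = 26.0 / 163.8 * 100 = 15.8730%

Answer: 15.8730%


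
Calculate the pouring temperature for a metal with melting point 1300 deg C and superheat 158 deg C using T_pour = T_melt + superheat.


Formula: T_pour = T_melt + Superheat
T_pour = 1300 + 158 = 1458 deg C

1458 deg C


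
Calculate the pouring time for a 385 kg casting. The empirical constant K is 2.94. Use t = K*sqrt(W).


Formula: t = K * sqrt(W)
sqrt(W) = sqrt(385) = 19.62142
t = 2.94 * 19.62142 = 57.6870 s

Answer: 57.6870 s


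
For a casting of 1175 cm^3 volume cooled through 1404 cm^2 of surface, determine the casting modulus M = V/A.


Formula: Casting Modulus M = V / A
M = 1175 cm^3 / 1404 cm^2 = 0.8369 cm

Final answer: 0.8369 cm


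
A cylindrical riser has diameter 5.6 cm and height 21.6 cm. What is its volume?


Formula: V = pi * (D/2)^2 * H  (cylinder volume)
Radius = D/2 = 5.6/2 = 2.8 cm
V = pi * 2.8^2 * 21.6 = 532.0099 cm^3

Answer: 532.0099 cm^3


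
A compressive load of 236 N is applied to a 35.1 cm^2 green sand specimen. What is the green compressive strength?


Formula: Compressive Strength = Force / Area
Strength = 236 N / 35.1 cm^2 = 6.7236 N/cm^2

6.7236 N/cm^2


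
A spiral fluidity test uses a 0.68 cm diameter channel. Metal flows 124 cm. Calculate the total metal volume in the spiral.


Formula: V = pi * (d/2)^2 * L  (cylinder volume)
Radius = 0.68/2 = 0.34 cm
V = pi * 0.34^2 * 124 = 45.0328 cm^3


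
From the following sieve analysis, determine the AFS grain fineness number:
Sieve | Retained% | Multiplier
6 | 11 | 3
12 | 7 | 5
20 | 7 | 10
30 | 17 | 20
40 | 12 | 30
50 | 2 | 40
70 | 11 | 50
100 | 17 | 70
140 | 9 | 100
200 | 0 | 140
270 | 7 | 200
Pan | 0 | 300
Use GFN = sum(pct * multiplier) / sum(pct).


Formula: GFN = sum(pct * multiplier) / sum(pct)
sum(pct * multiplier) = 4958
sum(pct) = 100
GFN = 4958 / 100 = 49.58


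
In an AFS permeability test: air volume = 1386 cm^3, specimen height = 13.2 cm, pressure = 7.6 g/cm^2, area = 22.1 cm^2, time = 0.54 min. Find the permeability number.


Formula: Permeability Number P = (V * H) / (p * A * t)
Numerator: V * H = 1386 * 13.2 = 18295.2
Denominator: p * A * t = 7.6 * 22.1 * 0.54 = 90.6984
P = 18295.2 / 90.6984 = 201.7147

201.7147


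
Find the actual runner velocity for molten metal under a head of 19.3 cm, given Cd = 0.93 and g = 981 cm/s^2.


Formula: v = Cd * sqrt(2 * g * h)  (Torricelli with discharge coefficient)
2*g*h = 2 * 981 * 19.3 = 37866.6 cm^2/s^2
sqrt(37866.6) = 194.59342 cm/s
v = 0.93 * 194.59342 = 180.9719 cm/s

Final answer: 180.9719 cm/s


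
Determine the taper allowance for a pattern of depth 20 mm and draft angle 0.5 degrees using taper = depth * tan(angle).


Formula: taper = depth * tan(draft_angle)
tan(0.5 deg) = 0.0087269
taper = 20 mm * 0.0087269 = 0.1745 mm

Answer: 0.1745 mm


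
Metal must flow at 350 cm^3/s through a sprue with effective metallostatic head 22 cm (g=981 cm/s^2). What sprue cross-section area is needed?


Formula: v = sqrt(2*g*h), A = Q/v
Velocity: v = sqrt(2 * 981 * 22) = sqrt(43164) = 207.7595 cm/s
Sprue area: A = Q / v = 350 / 207.7595 = 1.6846 cm^2

Final answer: 1.6846 cm^2


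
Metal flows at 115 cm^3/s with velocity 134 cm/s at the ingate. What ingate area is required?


Formula: A_ingate = Q / v  (continuity equation)
A = 115 cm^3/s / 134 cm/s = 0.8582 cm^2

Answer: 0.8582 cm^2


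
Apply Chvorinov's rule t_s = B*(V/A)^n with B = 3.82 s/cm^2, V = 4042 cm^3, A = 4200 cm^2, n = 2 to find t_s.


Formula: t_s = B * (V/A)^n  (Chvorinov's rule, n=2)
Modulus M = V/A = 4042/4200 = 0.962381 cm
M^2 = 0.962381^2 = 0.926177 cm^2
t_s = 3.82 * 0.926177 = 3.5380 s


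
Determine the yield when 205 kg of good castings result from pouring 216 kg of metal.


Formula: Casting Yield = (W_good / W_total) * 100
Yield = (205 kg / 216 kg) * 100 = 94.9074%

Final answer: 94.9074%


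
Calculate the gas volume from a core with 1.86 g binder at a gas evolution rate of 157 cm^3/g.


Formula: V_gas = W_binder * gas_evolution_rate
V = 1.86 g * 157 cm^3/g = 292.0200 cm^3


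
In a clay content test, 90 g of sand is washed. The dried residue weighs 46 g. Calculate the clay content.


Formula: Clay% = (W_total - W_washed) / W_total * 100
Clay mass = 90 - 46 = 44 g
Clay% = 44 / 90 * 100 = 48.8889%

48.8889%


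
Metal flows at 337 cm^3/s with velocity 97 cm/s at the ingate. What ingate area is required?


Formula: A_ingate = Q / v  (continuity equation)
A = 337 cm^3/s / 97 cm/s = 3.4742 cm^2

Answer: 3.4742 cm^2


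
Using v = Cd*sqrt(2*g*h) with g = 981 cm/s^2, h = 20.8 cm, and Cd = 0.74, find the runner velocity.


Formula: v = Cd * sqrt(2 * g * h)  (Torricelli with discharge coefficient)
2*g*h = 2 * 981 * 20.8 = 40809.6 cm^2/s^2
sqrt(40809.6) = 202.01386 cm/s
v = 0.74 * 202.01386 = 149.4903 cm/s

Final answer: 149.4903 cm/s


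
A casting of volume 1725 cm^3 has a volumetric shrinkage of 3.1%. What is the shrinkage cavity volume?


Formula: V_shrink = V_casting * shrinkage_pct / 100
V_shrink = 1725 cm^3 * 3.1 / 100 = 53.4750 cm^3


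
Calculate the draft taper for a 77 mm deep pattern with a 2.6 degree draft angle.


Formula: taper = depth * tan(draft_angle)
tan(2.6 deg) = 0.0454097
taper = 77 mm * 0.0454097 = 3.4965 mm


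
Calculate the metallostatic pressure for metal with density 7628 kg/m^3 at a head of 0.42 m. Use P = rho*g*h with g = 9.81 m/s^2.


Formula: P = rho * g * h
rho * g = 7628 * 9.81 = 74830.68 N/m^3
P = 74830.68 * 0.42 = 31428.8856 Pa

31428.8856 Pa


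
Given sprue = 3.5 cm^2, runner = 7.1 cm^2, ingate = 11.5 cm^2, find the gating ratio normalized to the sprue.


Sprue:Runner:Ingate = 1 : 7.1/3.5 : 11.5/3.5 = 1:2.03:3.29

Final answer: 1:2.03:3.29


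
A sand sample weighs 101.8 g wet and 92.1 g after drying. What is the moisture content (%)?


Formula: MC = (W_wet - W_dry) / W_wet * 100
Water mass = 101.8 - 92.1 = 9.7 g
MC = 9.7 / 101.8 * 100 = 9.5285%


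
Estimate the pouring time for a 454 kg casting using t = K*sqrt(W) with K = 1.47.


Formula: t = K * sqrt(W)
sqrt(W) = sqrt(454) = 21.30728
t = 1.47 * 21.30728 = 31.3217 s

Answer: 31.3217 s


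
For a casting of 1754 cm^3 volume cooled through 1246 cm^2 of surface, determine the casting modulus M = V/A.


Formula: Casting Modulus M = V / A
M = 1754 cm^3 / 1246 cm^2 = 1.4077 cm

1.4077 cm


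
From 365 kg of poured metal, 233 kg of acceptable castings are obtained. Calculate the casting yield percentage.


Formula: Casting Yield = (W_good / W_total) * 100
Yield = (233 kg / 365 kg) * 100 = 63.8356%


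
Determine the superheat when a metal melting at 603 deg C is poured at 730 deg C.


Formula: Superheat = T_pour - T_melt
Superheat = 730 - 603 = 127 deg C

Answer: 127 deg C


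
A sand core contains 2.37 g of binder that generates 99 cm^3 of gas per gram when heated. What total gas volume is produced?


Formula: V_gas = W_binder * gas_evolution_rate
V = 2.37 g * 99 cm^3/g = 234.6300 cm^3

Final answer: 234.6300 cm^3


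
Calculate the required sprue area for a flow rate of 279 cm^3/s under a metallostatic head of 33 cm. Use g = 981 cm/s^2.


Formula: v = sqrt(2*g*h), A = Q/v
Velocity: v = sqrt(2 * 981 * 33) = sqrt(64746) = 254.4524 cm/s
Sprue area: A = Q / v = 279 / 254.4524 = 1.0965 cm^2

Answer: 1.0965 cm^2


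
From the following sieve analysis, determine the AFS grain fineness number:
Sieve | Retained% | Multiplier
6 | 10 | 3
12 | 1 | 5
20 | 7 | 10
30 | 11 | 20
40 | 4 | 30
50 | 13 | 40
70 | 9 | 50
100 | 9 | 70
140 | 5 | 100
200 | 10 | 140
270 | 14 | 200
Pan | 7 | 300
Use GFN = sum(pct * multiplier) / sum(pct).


Formula: GFN = sum(pct * multiplier) / sum(pct)
sum(pct * multiplier) = 8845
sum(pct) = 100
GFN = 8845 / 100 = 88.45


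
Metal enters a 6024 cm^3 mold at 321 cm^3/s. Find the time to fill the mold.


Formula: t_fill = V_mold / Q_flow
t = 6024 cm^3 / 321 cm^3/s = 18.7664 s

Answer: 18.7664 s


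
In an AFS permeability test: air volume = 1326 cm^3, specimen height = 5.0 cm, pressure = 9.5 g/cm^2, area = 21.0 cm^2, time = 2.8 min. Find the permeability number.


Formula: Permeability Number P = (V * H) / (p * A * t)
Numerator: V * H = 1326 * 5.0 = 6630.0
Denominator: p * A * t = 9.5 * 21.0 * 2.8 = 558.6
P = 6630.0 / 558.6 = 11.8690


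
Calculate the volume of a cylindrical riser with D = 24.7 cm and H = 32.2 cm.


Formula: V = pi * (D/2)^2 * H  (cylinder volume)
Radius = D/2 = 24.7/2 = 12.35 cm
V = pi * 12.35^2 * 32.2 = 15429.0668 cm^3

15429.0668 cm^3


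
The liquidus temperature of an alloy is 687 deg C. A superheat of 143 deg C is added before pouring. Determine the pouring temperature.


Formula: T_pour = T_melt + Superheat
T_pour = 687 + 143 = 830 deg C


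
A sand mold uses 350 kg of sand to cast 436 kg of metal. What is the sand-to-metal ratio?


Formula: Sand-to-Metal Ratio = W_sand / W_metal
Ratio = 350 kg / 436 kg = 0.8028


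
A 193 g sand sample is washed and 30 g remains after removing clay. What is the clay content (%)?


Formula: Clay% = (W_total - W_washed) / W_total * 100
Clay mass = 193 - 30 = 163 g
Clay% = 163 / 193 * 100 = 84.4560%


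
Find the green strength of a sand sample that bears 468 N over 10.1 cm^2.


Formula: Compressive Strength = Force / Area
Strength = 468 N / 10.1 cm^2 = 46.3366 N/cm^2

Final answer: 46.3366 N/cm^2


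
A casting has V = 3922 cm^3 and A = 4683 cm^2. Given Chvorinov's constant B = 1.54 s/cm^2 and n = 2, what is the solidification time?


Formula: t_s = B * (V/A)^n  (Chvorinov's rule, n=2)
Modulus M = V/A = 3922/4683 = 0.837497 cm
M^2 = 0.837497^2 = 0.701401 cm^2
t_s = 1.54 * 0.701401 = 1.0802 s

Final answer: 1.0802 s


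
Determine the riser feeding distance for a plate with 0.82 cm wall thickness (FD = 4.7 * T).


Formula: FD = 4.7 * T  (riser feeding-distance rule)
FD = 4.7 * 0.82 cm = 3.8540 cm

3.8540 cm


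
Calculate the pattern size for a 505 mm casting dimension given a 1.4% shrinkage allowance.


Formula: L_pattern = L_casting * (1 + shrinkage_rate/100)
Shrinkage factor = 1 + 1.4/100 = 1.014
L_pattern = 505 mm * 1.014 = 512.0700 mm

512.0700 mm


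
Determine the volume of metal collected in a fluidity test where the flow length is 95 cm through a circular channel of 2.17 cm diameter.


Formula: V = pi * (d/2)^2 * L  (cylinder volume)
Radius = 2.17/2 = 1.085 cm
V = pi * 1.085^2 * 95 = 351.3443 cm^3


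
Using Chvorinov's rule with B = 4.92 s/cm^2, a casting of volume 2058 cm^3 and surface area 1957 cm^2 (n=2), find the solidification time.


Formula: t_s = B * (V/A)^n  (Chvorinov's rule, n=2)
Modulus M = V/A = 2058/1957 = 1.051610 cm
M^2 = 1.051610^2 = 1.105884 cm^2
t_s = 4.92 * 1.105884 = 5.4409 s

5.4409 s


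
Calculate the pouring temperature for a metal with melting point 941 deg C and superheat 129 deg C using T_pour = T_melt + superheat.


Formula: T_pour = T_melt + Superheat
T_pour = 941 + 129 = 1070 deg C

Final answer: 1070 deg C


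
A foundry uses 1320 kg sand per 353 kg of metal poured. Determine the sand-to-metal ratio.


Formula: Sand-to-Metal Ratio = W_sand / W_metal
Ratio = 1320 kg / 353 kg = 3.7394

Answer: 3.7394


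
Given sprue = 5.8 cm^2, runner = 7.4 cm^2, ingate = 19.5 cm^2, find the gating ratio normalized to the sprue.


Sprue:Runner:Ingate = 1 : 7.4/5.8 : 19.5/5.8 = 1:1.28:3.36

Answer: 1:1.28:3.36


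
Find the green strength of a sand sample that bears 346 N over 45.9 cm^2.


Formula: Compressive Strength = Force / Area
Strength = 346 N / 45.9 cm^2 = 7.5381 N/cm^2
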